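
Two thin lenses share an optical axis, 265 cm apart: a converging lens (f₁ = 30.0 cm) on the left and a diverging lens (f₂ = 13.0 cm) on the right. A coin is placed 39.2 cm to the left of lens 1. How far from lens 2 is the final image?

11.9 cm

Lens 1: 1/d_i1 = 1/f₁ − 1/d_o1 = 1/(30.0) − 1/(39.2) = 0.007823, so d_i1 = 127.8 cm.
The intermediate image is 127.8 cm to the right of lens 1, which is 265 − (127.8) = 137.2 cm to the left of lens 2, so d_o2 = +137.2 cm.
Lens 2 is diverging, so f₂ = −13.0 cm.
Lens 2: 1/d_i2 = 1/f₂ − 1/d_o2 = 1/(-13.0) − 1/(137.2) = -0.08421, so d_i2 = -11.9 cm.
The final image is virtual, 11.9 cm to the left of lens 2 (overall magnification ≈ -0.28).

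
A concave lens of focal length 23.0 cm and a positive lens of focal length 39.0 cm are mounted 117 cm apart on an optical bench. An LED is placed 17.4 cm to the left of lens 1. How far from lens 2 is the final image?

56.3 cm

Lens 1 is diverging, so f₁ = −23.0 cm.
Lens 1: 1/d_i1 = 1/f₁ − 1/d_o1 = 1/(-23.0) − 1/(17.4) = -0.1009, so d_i1 = -9.906 cm.
The intermediate image is 9.906 cm to the left of lens 1 (virtual), which is 117 − (-9.906) = 126.9 cm to the left of lens 2, so d_o2 = +126.9 cm.
Lens 2: 1/d_i2 = 1/f₂ − 1/d_o2 = 1/(39.0) − 1/(126.9) = 0.01776, so d_i2 = 56.3 cm.
The final image is real, 56.3 cm to the right of lens 2 (overall magnification ≈ -0.25).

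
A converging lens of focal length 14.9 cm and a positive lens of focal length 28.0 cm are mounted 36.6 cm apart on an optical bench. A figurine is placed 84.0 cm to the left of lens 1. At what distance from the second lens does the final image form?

Lens 1: 1/d_i1 = 1/f₁ − 1/d_o1 = 1/(14.9) − 1/(84.0) = 0.05521, so d_i1 = 18.11 cm.
The intermediate image is 18.11 cm to the right of lens 1, which is 36.6 − (18.11) = 18.49 cm to the left of lens 2, so d_o2 = +18.49 cm.
Lens 2: 1/d_i2 = 1/f₂ − 1/d_o2 = 1/(28.0) − 1/(18.49) = -0.01837, so d_i2 = -54.4 cm.
The final image is virtual, 54.4 cm to the left of lens 2 (overall magnification ≈ -0.63).

54.4 cm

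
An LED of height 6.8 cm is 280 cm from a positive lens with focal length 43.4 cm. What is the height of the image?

1/d_i = 1/f − 1/d_o = 1/(43.40) − 1/(280) = 0.01947, so d_i = 51.36 cm.
m = −d_i/d_o = -0.1834.
|h_i| = |m|·h_o = 0.1834 × 6.8 = 1.25 cm. The image is real, inverted and reduced, on the far side of the lens.

1.25 cm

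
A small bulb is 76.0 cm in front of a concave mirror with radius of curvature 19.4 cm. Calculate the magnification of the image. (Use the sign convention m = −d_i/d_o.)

m = -0.146

f = R/2 = 19.4/2 = 9.700 cm.
1/d_i = 1/f − 1/d_o = 1/(9.700) − 1/(76.0) = 0.08993, so d_i = 11.12 cm.
m = −d_i/d_o = −(11.12)/(76.0) = -0.146.
The image is real, inverted and reduced, in front of the mirror.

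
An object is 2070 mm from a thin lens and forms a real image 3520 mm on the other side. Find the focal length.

f = 1300 mm (converging)

Real image ⇒ d_i = +3520 mm.
1/f = 1/d_o + 1/d_i = 1/(2070) + 1/(3520) = 0.0007672, so f = 1300 mm.
Since f is positive, the thin lens is converging.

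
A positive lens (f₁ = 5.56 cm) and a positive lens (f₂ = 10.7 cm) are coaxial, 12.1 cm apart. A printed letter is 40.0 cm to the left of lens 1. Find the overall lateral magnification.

m = -0.342

Lens 1: 1/d_i1 = 1/(5.56) − 1/(40.0) = 0.1549, so d_i1 = 6.458 cm; m₁ = −d_i1/d_o1 = -0.1615.
d_o2 = 12.1 − (6.458) = 5.642 cm.
Lens 2: 1/d_i2 = 1/(10.7) − 1/(5.642) = -0.08378, so d_i2 = -11.94 cm; m₂ = −d_i2/d_o2 = +2.115.
m = m₁·m₂ = (-0.1615)(+2.115) = -0.342.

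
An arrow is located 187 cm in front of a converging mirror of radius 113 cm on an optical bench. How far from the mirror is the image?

81.0 cm

f = R/2 = 113/2 = 56.50 cm.
Mirror equation: 1/d_i = 1/f − 1/d_o = 1/(56.50) − 1/(187) = 0.01770 − 0.005348 = 0.01235, so d_i = 81.0 cm.
The image is real, inverted and reduced, in front of the mirror.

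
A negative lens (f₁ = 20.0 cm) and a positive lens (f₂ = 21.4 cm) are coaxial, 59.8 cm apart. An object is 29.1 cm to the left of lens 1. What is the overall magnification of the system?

f₁ = −20.0 cm (diverging).
Lens 1: 1/d_i1 = 1/(-20.0) − 1/(29.1) = -0.08436, so d_i1 = -11.85 cm; m₁ = −d_i1/d_o1 = +0.4072.
d_o2 = 59.8 − (-11.85) = 71.65 cm.
Lens 2: 1/d_i2 = 1/(21.4) − 1/(71.65) = 0.03277, so d_i2 = 30.51 cm; m₂ = −d_i2/d_o2 = -0.4259.
m = m₁·m₂ = (+0.4072)(-0.4259) = -0.173.

m = -0.173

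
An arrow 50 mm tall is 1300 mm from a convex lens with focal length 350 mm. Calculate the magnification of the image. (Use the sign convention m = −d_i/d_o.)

m = -0.368

1/d_i = 1/f − 1/d_o = 1/(350.0) − 1/(1300) = 0.002088, so d_i = 478.9 mm.
m = −d_i/d_o = −(478.9)/(1300) = -0.368.
The image is real, inverted and reduced, on the far side of the lens.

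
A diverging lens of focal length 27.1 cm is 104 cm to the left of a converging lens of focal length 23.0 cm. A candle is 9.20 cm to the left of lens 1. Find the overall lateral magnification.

f₁ = −27.1 cm (diverging).
Lens 1: 1/d_i1 = 1/(-27.1) − 1/(9.20) = -0.1456, so d_i1 = -6.868 cm; m₁ = −d_i1/d_o1 = +0.7465.
d_o2 = 104 − (-6.868) = 110.9 cm.
Lens 2: 1/d_i2 = 1/(23.0) − 1/(110.9) = 0.03446, so d_i2 = 29.02 cm; m₂ = −d_i2/d_o2 = -0.2617.
m = m₁·m₂ = (+0.7465)(-0.2617) = -0.195.

m = -0.195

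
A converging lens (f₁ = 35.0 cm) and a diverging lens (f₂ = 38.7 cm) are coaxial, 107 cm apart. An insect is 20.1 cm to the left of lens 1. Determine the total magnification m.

m = +0.471

Lens 1: 1/d_i1 = 1/(35.0) − 1/(20.1) = -0.02118, so d_i1 = -47.21 cm; m₁ = −d_i1/d_o1 = +2.349.
d_o2 = 107 − (-47.21) = 154.2 cm.
f₂ = −38.7 cm (diverging).
Lens 2: 1/d_i2 = 1/(-38.7) − 1/(154.2) = -0.03232, so d_i2 = -30.94 cm; m₂ = −d_i2/d_o2 = +0.2006.
m = m₁·m₂ = (+2.349)(+0.2006) = +0.471.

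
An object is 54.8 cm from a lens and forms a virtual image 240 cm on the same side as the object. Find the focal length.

f = 71.0 cm (converging)

Virtual image ⇒ d_i = −240 cm.
1/f = 1/d_o + 1/d_i = 1/(54.8) + 1/(-240) = 0.01408, so f = 71.0 cm.
Since f is positive, the lens is converging.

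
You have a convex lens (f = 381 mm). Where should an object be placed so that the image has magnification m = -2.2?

m = −d_i/d_o ⇒ d_i = −m·d_o.
1/f = 1/d_o + 1/d_i = 1/d_o − 1/(m·d_o) = (1 − 1/m)/d_o, so d_o = f(1 − 1/m) = (381.0)(1 − 1/(-2.2)) = 554 mm.

554 mm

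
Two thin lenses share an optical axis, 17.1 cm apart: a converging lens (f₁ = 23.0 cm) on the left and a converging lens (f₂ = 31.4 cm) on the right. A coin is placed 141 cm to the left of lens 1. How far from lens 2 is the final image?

Lens 1: 1/d_i1 = 1/f₁ − 1/d_o1 = 1/(23.0) − 1/(141) = 0.03639, so d_i1 = 27.48 cm.
The intermediate image is 27.48 cm to the right of lens 1, which lies 10.38 cm to the right of lens 2 — a virtual object — so d_o2 = −10.38 cm.
Lens 2: 1/d_i2 = 1/f₂ − 1/d_o2 = 1/(31.4) − 1/(-10.38) = 0.1282, so d_i2 = 7.80 cm.
The final image is real, 7.80 cm to the right of lens 2 (overall magnification ≈ -0.15).

7.80 cm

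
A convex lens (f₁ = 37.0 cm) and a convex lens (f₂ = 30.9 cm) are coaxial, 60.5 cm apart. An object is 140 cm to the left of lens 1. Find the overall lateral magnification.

m = -0.536

Lens 1: 1/d_i1 = 1/(37.0) − 1/(140) = 0.01988, so d_i1 = 50.29 cm; m₁ = −d_i1/d_o1 = -0.3592.
d_o2 = 60.5 − (50.29) = 10.21 cm.
Lens 2: 1/d_i2 = 1/(30.9) − 1/(10.21) = -0.06558, so d_i2 = -15.25 cm; m₂ = −d_i2/d_o2 = +1.493.
m = m₁·m₂ = (-0.3592)(+1.493) = -0.536.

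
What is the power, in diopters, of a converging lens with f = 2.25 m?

P = +0.444 D

P = 1/f = 1/(2.25 m) = +0.444 D.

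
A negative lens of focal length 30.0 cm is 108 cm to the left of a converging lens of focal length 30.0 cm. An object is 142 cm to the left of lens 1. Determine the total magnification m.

m = -0.0509

f₁ = −30.0 cm (diverging).
Lens 1: 1/d_i1 = 1/(-30.0) − 1/(142) = -0.04038, so d_i1 = -24.77 cm; m₁ = −d_i1/d_o1 = +0.1744.
d_o2 = 108 − (-24.77) = 132.8 cm.
Lens 2: 1/d_i2 = 1/(30.0) − 1/(132.8) = 0.02580, so d_i2 = 38.75 cm; m₂ = −d_i2/d_o2 = -0.2918.
m = m₁·m₂ = (+0.1744)(-0.2918) = -0.0509.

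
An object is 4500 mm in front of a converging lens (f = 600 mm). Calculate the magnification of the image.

m = -0.154

1/d_i = 1/f − 1/d_o = 1/(600.0) − 1/(4500) = 0.001444, so d_i = 692.3 mm.
m = −d_i/d_o = −(692.3)/(4500) = -0.154.
The image is real, inverted and reduced, on the far side of the lens.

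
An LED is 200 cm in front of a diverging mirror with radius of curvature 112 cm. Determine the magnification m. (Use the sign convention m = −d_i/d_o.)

f = R/2 = 112/2 = 56.00 cm; for a diverging mirror, f = -56.00 cm.
1/d_i = 1/f − 1/d_o = 1/(-56.00) − 1/(200) = -0.02286, so d_i = -43.75 cm.
m = −d_i/d_o = −(-43.75)/(200) = +0.219.
The image is virtual, upright and reduced, behind the mirror.

m = +0.219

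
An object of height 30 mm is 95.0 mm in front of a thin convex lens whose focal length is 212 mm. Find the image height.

1/d_i = 1/f − 1/d_o = 1/(212.0) − 1/(95.0) = -0.005809, so d_i = -172.1 mm.
m = −d_i/d_o = +1.812.
|h_i| = |m|·h_o = 1.812 × 30 = 54.4 mm. The image is virtual, upright and enlarged, on the same side as the object.

54.4 mm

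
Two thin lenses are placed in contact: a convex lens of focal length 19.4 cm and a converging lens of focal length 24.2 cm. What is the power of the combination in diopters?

P = +9.29 D

P₁ = 1/f₁ = 1/(0.194 m) = +5.155 D; P₂ = 1/f₂ = 1/(0.242 m) = +4.132 D.
For thin lenses in contact, P = P₁ + P₂ = (+5.155) + (+4.132) = +9.29 D.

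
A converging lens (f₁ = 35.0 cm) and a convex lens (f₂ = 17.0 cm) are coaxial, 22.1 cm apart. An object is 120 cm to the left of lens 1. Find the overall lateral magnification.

Lens 1: 1/d_i1 = 1/(35.0) − 1/(120) = 0.02024, so d_i1 = 49.41 cm; m₁ = −d_i1/d_o1 = -0.4117.
d_o2 = 22.1 − (49.41) = -27.31 cm (virtual object).
Lens 2: 1/d_i2 = 1/(17.0) − 1/(-27.31) = 0.09544, so d_i2 = 10.48 cm; m₂ = −d_i2/d_o2 = +0.3837.
m = m₁·m₂ = (-0.4117)(+0.3837) = -0.158.

m = -0.158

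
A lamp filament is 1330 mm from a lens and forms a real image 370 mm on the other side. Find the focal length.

f = 289 mm (converging)

Real image ⇒ d_i = +370 mm.
1/f = 1/d_o + 1/d_i = 1/(1330) + 1/(370) = 0.003455, so f = 289 mm.
Since f is positive, the lens is converging.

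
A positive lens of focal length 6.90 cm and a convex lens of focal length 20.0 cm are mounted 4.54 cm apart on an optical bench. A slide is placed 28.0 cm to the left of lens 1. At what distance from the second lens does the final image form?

Lens 1: 1/d_i1 = 1/f₁ − 1/d_o1 = 1/(6.90) − 1/(28.0) = 0.1092, so d_i1 = 9.156 cm.
The intermediate image is 9.156 cm to the right of lens 1, which lies 4.616 cm to the right of lens 2 — a virtual object — so d_o2 = −4.616 cm.
Lens 2: 1/d_i2 = 1/f₂ − 1/d_o2 = 1/(20.0) − 1/(-4.616) = 0.2666, so d_i2 = 3.75 cm.
The final image is real, 3.75 cm to the right of lens 2 (overall magnification ≈ -0.27).

3.75 cm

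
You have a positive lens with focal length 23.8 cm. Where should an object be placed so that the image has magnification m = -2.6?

m = −d_i/d_o ⇒ d_i = −m·d_o.
1/f = 1/d_o + 1/d_i = 1/d_o − 1/(m·d_o) = (1 − 1/m)/d_o, so d_o = f(1 − 1/m) = (23.80)(1 − 1/(-2.6)) = 33.0 cm.

33.0 cm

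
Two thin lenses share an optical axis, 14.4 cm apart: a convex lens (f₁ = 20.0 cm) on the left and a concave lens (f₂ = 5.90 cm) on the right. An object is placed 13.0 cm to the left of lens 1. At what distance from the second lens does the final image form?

Lens 1: 1/d_i1 = 1/f₁ − 1/d_o1 = 1/(20.0) − 1/(13.0) = -0.02692, so d_i1 = -37.14 cm.
The intermediate image is 37.14 cm to the left of lens 1 (virtual), which is 14.4 − (-37.14) = 51.54 cm to the left of lens 2, so d_o2 = +51.54 cm.
Lens 2 is diverging, so f₂ = −5.90 cm.
Lens 2: 1/d_i2 = 1/f₂ − 1/d_o2 = 1/(-5.90) − 1/(51.54) = -0.1889, so d_i2 = -5.29 cm.
The final image is virtual, 5.29 cm to the left of lens 2 (overall magnification ≈ 0.29).

5.29 cm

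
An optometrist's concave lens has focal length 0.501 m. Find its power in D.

For a concave lens, f = −0.501 m.
P = 1/f = 1/(-0.501 m) = -2.00 D.

P = -2.00 D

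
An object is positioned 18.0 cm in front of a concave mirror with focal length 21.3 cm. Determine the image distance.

Mirror equation: 1/s_i = 1/f − 1/s_o = 1/(21.30) − 1/(18.0) = 0.04695 − 0.05556 = -0.008607, so s_i = -116 cm.
The image is virtual, upright and enlarged, behind the mirror.

116 cm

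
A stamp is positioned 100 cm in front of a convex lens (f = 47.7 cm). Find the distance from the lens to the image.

91.2 cm

Thin-lens equation: 1/d_i = 1/f − 1/d_o = 1/(47.70) − 1/(100) = 0.02096 − 0.01000 = 0.01096, so d_i = 91.2 cm.
The image is real, inverted and reduced, on the far side of the lens.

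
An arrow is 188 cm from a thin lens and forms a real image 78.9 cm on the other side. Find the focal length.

Real image ⇒ d_i = +78.9 cm.
1/f = 1/d_o + 1/d_i = 1/(188) + 1/(78.9) = 0.01799, so f = 55.6 cm.
Since f is positive, the thin lens is converging.

f = 55.6 cm (converging)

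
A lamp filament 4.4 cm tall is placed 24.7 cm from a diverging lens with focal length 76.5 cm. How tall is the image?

3.33 cm

For a diverging lens, f = -76.5 cm.
1/d_i = 1/f − 1/d_o = 1/(-76.50) − 1/(24.7) = -0.05356, so d_i = -18.67 cm.
m = −d_i/d_o = +0.7559.
|h_i| = |m|·h_o = 0.7559 × 4.4 = 3.33 cm. The image is virtual, upright and reduced, on the same side as the object.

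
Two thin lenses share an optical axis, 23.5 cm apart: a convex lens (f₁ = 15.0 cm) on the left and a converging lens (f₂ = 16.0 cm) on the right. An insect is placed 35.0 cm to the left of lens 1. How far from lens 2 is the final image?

Lens 1: 1/d_i1 = 1/f₁ − 1/d_o1 = 1/(15.0) − 1/(35.0) = 0.03810, so d_i1 = 26.25 cm.
The intermediate image is 26.25 cm to the right of lens 1, which lies 2.750 cm to the right of lens 2 — a virtual object — so d_o2 = −2.750 cm.
Lens 2: 1/d_i2 = 1/f₂ − 1/d_o2 = 1/(16.0) − 1/(-2.750) = 0.4261, so d_i2 = 2.35 cm.
The final image is real, 2.35 cm to the right of lens 2 (overall magnification ≈ -0.64).

2.35 cm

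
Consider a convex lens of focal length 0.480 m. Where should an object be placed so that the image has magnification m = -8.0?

0.540 m

m = −d_i/d_o ⇒ d_i = −m·d_o.
1/f = 1/d_o + 1/d_i = 1/d_o − 1/(m·d_o) = (1 − 1/m)/d_o, so d_o = f(1 − 1/m) = (0.4800)(1 − 1/(-8.0)) = 0.540 m.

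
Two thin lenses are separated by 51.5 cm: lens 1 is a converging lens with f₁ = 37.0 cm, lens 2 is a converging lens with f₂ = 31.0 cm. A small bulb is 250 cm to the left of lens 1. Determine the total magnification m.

Lens 1: 1/d_i1 = 1/(37.0) − 1/(250) = 0.02303, so d_i1 = 43.43 cm; m₁ = −d_i1/d_o1 = -0.1737.
d_o2 = 51.5 − (43.43) = 8.070 cm.
Lens 2: 1/d_i2 = 1/(31.0) − 1/(8.070) = -0.09166, so d_i2 = -10.91 cm; m₂ = −d_i2/d_o2 = +1.352.
m = m₁·m₂ = (-0.1737)(+1.352) = -0.235.

m = -0.235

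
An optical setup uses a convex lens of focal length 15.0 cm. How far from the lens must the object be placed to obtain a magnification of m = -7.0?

m = −d_i/d_o ⇒ d_i = −m·d_o.
1/f = 1/d_o + 1/d_i = 1/d_o − 1/(m·d_o) = (1 − 1/m)/d_o, so d_o = f(1 − 1/m) = (15.00)(1 − 1/(-7.0)) = 17.1 cm.

17.1 cm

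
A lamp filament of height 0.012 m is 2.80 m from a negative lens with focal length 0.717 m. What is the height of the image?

0.00245 m

For a negative lens, f = -0.717 m.
1/d_i = 1/f − 1/d_o = 1/(-0.7170) − 1/(2.80) = -1.752, so d_i = -0.5708 m.
m = −d_i/d_o = +0.2039.
|h_i| = |m|·h_o = 0.2039 × 0.012 = 0.00245 m. The image is virtual, upright and reduced, on the same side as the object.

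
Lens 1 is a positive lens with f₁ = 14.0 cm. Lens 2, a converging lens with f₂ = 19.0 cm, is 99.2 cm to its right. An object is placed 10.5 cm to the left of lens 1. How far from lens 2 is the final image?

Lens 1: 1/d_i1 = 1/f₁ − 1/d_o1 = 1/(14.0) − 1/(10.5) = -0.02381, so d_i1 = -42.00 cm.
The intermediate image is 42.00 cm to the left of lens 1 (virtual), which is 99.2 − (-42.00) = 141.2 cm to the left of lens 2, so d_o2 = +141.2 cm.
Lens 2: 1/d_i2 = 1/f₂ − 1/d_o2 = 1/(19.0) − 1/(141.2) = 0.04555, so d_i2 = 22.0 cm.
The final image is real, 22.0 cm to the right of lens 2 (overall magnification ≈ -0.62).

22.0 cm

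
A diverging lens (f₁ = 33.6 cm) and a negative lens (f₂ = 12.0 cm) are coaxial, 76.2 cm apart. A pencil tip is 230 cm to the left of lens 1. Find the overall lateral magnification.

f₁ = −33.6 cm (diverging).
Lens 1: 1/d_i1 = 1/(-33.6) − 1/(230) = -0.03411, so d_i1 = -29.32 cm; m₁ = −d_i1/d_o1 = +0.1275.
d_o2 = 76.2 − (-29.32) = 105.5 cm.
f₂ = −12.0 cm (diverging).
Lens 2: 1/d_i2 = 1/(-12.0) − 1/(105.5) = -0.09281, so d_i2 = -10.77 cm; m₂ = −d_i2/d_o2 = +0.1021.
m = m₁·m₂ = (+0.1275)(+0.1021) = +0.0130.

m = +0.0130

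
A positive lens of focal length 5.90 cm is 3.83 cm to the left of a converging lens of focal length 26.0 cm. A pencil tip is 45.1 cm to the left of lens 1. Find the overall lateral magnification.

Lens 1: 1/d_i1 = 1/(5.90) − 1/(45.1) = 0.1473, so d_i1 = 6.788 cm; m₁ = −d_i1/d_o1 = -0.1505.
d_o2 = 3.83 − (6.788) = -2.958 cm (virtual object).
Lens 2: 1/d_i2 = 1/(26.0) − 1/(-2.958) = 0.3765, so d_i2 = 2.656 cm; m₂ = −d_i2/d_o2 = +0.8979.
m = m₁·m₂ = (-0.1505)(+0.8979) = -0.135.

m = -0.135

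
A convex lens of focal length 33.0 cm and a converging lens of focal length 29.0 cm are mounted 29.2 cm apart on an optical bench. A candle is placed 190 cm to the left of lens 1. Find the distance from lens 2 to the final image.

Lens 1: 1/d_i1 = 1/f₁ − 1/d_o1 = 1/(33.0) − 1/(190) = 0.02504, so d_i1 = 39.94 cm.
The intermediate image is 39.94 cm to the right of lens 1, which lies 10.74 cm to the right of lens 2 — a virtual object — so d_o2 = −10.74 cm.
Lens 2: 1/d_i2 = 1/f₂ − 1/d_o2 = 1/(29.0) − 1/(-10.74) = 0.1276, so d_i2 = 7.84 cm.
The final image is real, 7.84 cm to the right of lens 2 (overall magnification ≈ -0.15).

7.84 cm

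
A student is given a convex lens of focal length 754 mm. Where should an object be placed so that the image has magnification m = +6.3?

m = −d_i/d_o ⇒ d_i = −m·d_o.
1/f = 1/d_o + 1/d_i = 1/d_o − 1/(m·d_o) = (1 − 1/m)/d_o, so d_o = f(1 − 1/m) = (754.0)(1 − 1/(+6.3)) = 634 mm.

634 mm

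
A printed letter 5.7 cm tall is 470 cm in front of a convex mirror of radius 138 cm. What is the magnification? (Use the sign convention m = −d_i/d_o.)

f = R/2 = 138/2 = 69.00 cm; for a convex mirror, f = -69.00 cm.
1/d_i = 1/f − 1/d_o = 1/(-69.00) − 1/(470) = -0.01662, so d_i = -60.17 cm.
m = −d_i/d_o = −(-60.17)/(470) = +0.128.
The image is virtual, upright and reduced, behind the mirror.

m = +0.128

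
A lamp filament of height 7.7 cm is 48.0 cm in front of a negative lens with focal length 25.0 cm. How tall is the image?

For a negative lens, f = -25.0 cm.
1/d_i = 1/f − 1/d_o = 1/(-25.00) − 1/(48.0) = -0.06083, so d_i = -16.44 cm.
m = −d_i/d_o = +0.3425.
|h_i| = |m|·h_o = 0.3425 × 7.7 = 2.64 cm. The image is virtual, upright and reduced, on the same side as the object.

2.64 cm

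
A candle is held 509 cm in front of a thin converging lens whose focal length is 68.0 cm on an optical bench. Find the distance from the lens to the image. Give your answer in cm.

Lens equation: 1/d_i = 1/f − 1/d_o = 1/(68.00) − 1/(509) = 0.01471 − 0.001965 = 0.01274, so d_i = 78.5 cm.
The image is real, inverted and reduced, on the far side of the lens.

78.5 cm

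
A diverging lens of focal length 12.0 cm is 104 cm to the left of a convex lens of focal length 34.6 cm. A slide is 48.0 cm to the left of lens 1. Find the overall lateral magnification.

f₁ = −12.0 cm (diverging).
Lens 1: 1/d_i1 = 1/(-12.0) − 1/(48.0) = -0.1042, so d_i1 = -9.600 cm; m₁ = −d_i1/d_o1 = +0.2000.
d_o2 = 104 − (-9.600) = 113.6 cm.
Lens 2: 1/d_i2 = 1/(34.6) − 1/(113.6) = 0.02010, so d_i2 = 49.75 cm; m₂ = −d_i2/d_o2 = -0.4380.
m = m₁·m₂ = (+0.2000)(-0.4380) = -0.0876.

m = -0.0876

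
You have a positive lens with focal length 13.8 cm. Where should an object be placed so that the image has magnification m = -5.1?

m = −d_i/d_o ⇒ d_i = −m·d_o.
1/f = 1/d_o + 1/d_i = 1/d_o − 1/(m·d_o) = (1 − 1/m)/d_o, so d_o = f(1 − 1/m) = (13.80)(1 − 1/(-5.1)) = 16.5 cm.

16.5 cm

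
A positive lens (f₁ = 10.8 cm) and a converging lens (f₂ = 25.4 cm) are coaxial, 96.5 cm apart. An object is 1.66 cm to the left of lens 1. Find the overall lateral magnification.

Lens 1: 1/d_i1 = 1/(10.8) − 1/(1.66) = -0.5098, so d_i1 = -1.961 cm; m₁ = −d_i1/d_o1 = +1.181.
d_o2 = 96.5 − (-1.961) = 98.46 cm.
Lens 2: 1/d_i2 = 1/(25.4) − 1/(98.46) = 0.02921, so d_i2 = 34.23 cm; m₂ = −d_i2/d_o2 = -0.3477.
m = m₁·m₂ = (+1.181)(-0.3477) = -0.411.

m = -0.411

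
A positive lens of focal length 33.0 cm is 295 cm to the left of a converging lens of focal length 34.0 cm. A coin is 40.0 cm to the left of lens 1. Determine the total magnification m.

Lens 1: 1/d_i1 = 1/(33.0) − 1/(40.0) = 0.005303, so d_i1 = 188.6 cm; m₁ = −d_i1/d_o1 = -4.715.
d_o2 = 295 − (188.6) = 106.4 cm.
Lens 2: 1/d_i2 = 1/(34.0) − 1/(106.4) = 0.02001, so d_i2 = 49.97 cm; m₂ = −d_i2/d_o2 = -0.4696.
m = m₁·m₂ = (-4.715)(-0.4696) = +2.21.

m = +2.21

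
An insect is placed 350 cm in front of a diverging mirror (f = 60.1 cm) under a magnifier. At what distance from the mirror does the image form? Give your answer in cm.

For a diverging mirror, f = -60.1 cm.
Mirror equation: 1/s_i = 1/f − 1/s_o = 1/(-60.10) − 1/(350) = -0.01664 − 0.002857 = -0.01950, so s_i = -51.3 cm.
The image is virtual, upright and reduced, behind the mirror.

51.3 cm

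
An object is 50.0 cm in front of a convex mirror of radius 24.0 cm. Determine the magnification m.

f = R/2 = 24.0/2 = 12.00 cm; for a convex mirror, f = -12.00 cm.
1/d_i = 1/f − 1/d_o = 1/(-12.00) − 1/(50.0) = -0.1033, so d_i = -9.677 cm.
m = −d_i/d_o = −(-9.677)/(50.0) = +0.194.
The image is virtual, upright and reduced, behind the mirror.

m = +0.194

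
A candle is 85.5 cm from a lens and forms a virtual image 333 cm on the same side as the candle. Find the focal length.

Virtual image ⇒ d_i = −333 cm.
1/f = 1/d_o + 1/d_i = 1/(85.5) + 1/(-333) = 0.008693, so f = 115 cm.
Since f is positive, the lens is converging.

f = 115 cm (converging)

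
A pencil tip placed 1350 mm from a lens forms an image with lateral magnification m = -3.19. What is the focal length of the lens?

m = −d_i/d_o ⇒ d_i = −m·d_o = −(-3.19)·(1350) = 4306 mm.
1/f = 1/d_o + 1/d_i = 1/(1350) + 1/(4306) = 0.0009730, so f = 1030 mm.
Since f is positive, the lens is converging.

f = 1030 mm (converging)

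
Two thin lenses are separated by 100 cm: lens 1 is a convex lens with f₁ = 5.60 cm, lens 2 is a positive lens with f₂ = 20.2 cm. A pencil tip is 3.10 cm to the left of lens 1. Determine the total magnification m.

Lens 1: 1/d_i1 = 1/(5.60) − 1/(3.10) = -0.1440, so d_i1 = -6.944 cm; m₁ = −d_i1/d_o1 = +2.240.
d_o2 = 100 − (-6.944) = 106.9 cm.
Lens 2: 1/d_i2 = 1/(20.2) − 1/(106.9) = 0.04015, so d_i2 = 24.91 cm; m₂ = −d_i2/d_o2 = -0.2330.
m = m₁·m₂ = (+2.240)(-0.2330) = -0.522.

m = -0.522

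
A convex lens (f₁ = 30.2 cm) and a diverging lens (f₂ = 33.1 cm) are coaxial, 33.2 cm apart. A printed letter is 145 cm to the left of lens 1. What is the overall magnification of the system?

m = -0.309

Lens 1: 1/d_i1 = 1/(30.2) − 1/(145) = 0.02622, so d_i1 = 38.14 cm; m₁ = −d_i1/d_o1 = -0.2630.
d_o2 = 33.2 − (38.14) = -4.940 cm (virtual object).
f₂ = −33.1 cm (diverging).
Lens 2: 1/d_i2 = 1/(-33.1) − 1/(-4.940) = 0.1722, so d_i2 = 5.807 cm; m₂ = −d_i2/d_o2 = +1.175.
m = m₁·m₂ = (-0.2630)(+1.175) = -0.309.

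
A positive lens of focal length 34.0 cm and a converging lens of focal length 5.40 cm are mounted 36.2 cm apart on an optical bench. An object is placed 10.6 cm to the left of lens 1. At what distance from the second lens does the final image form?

6.03 cm

Lens 1: 1/d_i1 = 1/f₁ − 1/d_o1 = 1/(34.0) − 1/(10.6) = -0.06493, so d_i1 = -15.40 cm.
The intermediate image is 15.40 cm to the left of lens 1 (virtual), which is 36.2 − (-15.40) = 51.60 cm to the left of lens 2, so d_o2 = +51.60 cm.
Lens 2: 1/d_i2 = 1/f₂ − 1/d_o2 = 1/(5.40) − 1/(51.60) = 0.1658, so d_i2 = 6.03 cm.
The final image is real, 6.03 cm to the right of lens 2 (overall magnification ≈ -0.17).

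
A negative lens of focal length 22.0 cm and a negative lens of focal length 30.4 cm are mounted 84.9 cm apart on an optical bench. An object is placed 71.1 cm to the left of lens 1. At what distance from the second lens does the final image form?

Lens 1 is diverging, so f₁ = −22.0 cm.
Lens 1: 1/d_i1 = 1/f₁ − 1/d_o1 = 1/(-22.0) − 1/(71.1) = -0.05952, so d_i1 = -16.80 cm.
The intermediate image is 16.80 cm to the left of lens 1 (virtual), which is 84.9 − (-16.80) = 101.7 cm to the left of lens 2, so d_o2 = +101.7 cm.
Lens 2 is diverging, so f₂ = −30.4 cm.
Lens 2: 1/d_i2 = 1/f₂ − 1/d_o2 = 1/(-30.4) − 1/(101.7) = -0.04273, so d_i2 = -23.4 cm.
The final image is virtual, 23.4 cm to the left of lens 2 (overall magnification ≈ 0.054).

23.4 cm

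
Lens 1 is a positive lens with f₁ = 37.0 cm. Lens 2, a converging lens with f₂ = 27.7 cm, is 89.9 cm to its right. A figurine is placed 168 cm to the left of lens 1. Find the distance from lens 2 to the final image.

79.7 cm

Lens 1: 1/d_i1 = 1/f₁ − 1/d_o1 = 1/(37.0) − 1/(168) = 0.02107, so d_i1 = 47.45 cm.
The intermediate image is 47.45 cm to the right of lens 1, which is 89.9 − (47.45) = 42.45 cm to the left of lens 2, so d_o2 = +42.45 cm.
Lens 2: 1/d_i2 = 1/f₂ − 1/d_o2 = 1/(27.7) − 1/(42.45) = 0.01254, so d_i2 = 79.7 cm.
The final image is real, 79.7 cm to the right of lens 2 (overall magnification ≈ 0.53).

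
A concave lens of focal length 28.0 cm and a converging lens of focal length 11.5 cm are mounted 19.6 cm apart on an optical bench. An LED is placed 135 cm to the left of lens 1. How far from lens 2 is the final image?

15.7 cm

Lens 1 is diverging, so f₁ = −28.0 cm.
Lens 1: 1/d_i1 = 1/f₁ − 1/d_o1 = 1/(-28.0) − 1/(135) = -0.04312, so d_i1 = -23.19 cm.
The intermediate image is 23.19 cm to the left of lens 1 (virtual), which is 19.6 − (-23.19) = 42.79 cm to the left of lens 2, so d_o2 = +42.79 cm.
Lens 2: 1/d_i2 = 1/f₂ − 1/d_o2 = 1/(11.5) − 1/(42.79) = 0.06359, so d_i2 = 15.7 cm.
The final image is real, 15.7 cm to the right of lens 2 (overall magnification ≈ -0.063).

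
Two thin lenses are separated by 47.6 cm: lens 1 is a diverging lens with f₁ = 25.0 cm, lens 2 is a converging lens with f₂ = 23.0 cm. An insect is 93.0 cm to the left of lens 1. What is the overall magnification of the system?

f₁ = −25.0 cm (diverging).
Lens 1: 1/d_i1 = 1/(-25.0) − 1/(93.0) = -0.05075, so d_i1 = -19.70 cm; m₁ = −d_i1/d_o1 = +0.2118.
d_o2 = 47.6 − (-19.70) = 67.30 cm.
Lens 2: 1/d_i2 = 1/(23.0) − 1/(67.30) = 0.02862, so d_i2 = 34.94 cm; m₂ = −d_i2/d_o2 = -0.5192.
m = m₁·m₂ = (+0.2118)(-0.5192) = -0.110.

m = -0.110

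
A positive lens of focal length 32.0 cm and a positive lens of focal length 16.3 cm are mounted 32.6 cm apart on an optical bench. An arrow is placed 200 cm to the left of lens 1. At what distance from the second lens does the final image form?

Lens 1: 1/d_i1 = 1/f₁ − 1/d_o1 = 1/(32.0) − 1/(200) = 0.02625, so d_i1 = 38.10 cm.
The intermediate image is 38.10 cm to the right of lens 1, which lies 5.500 cm to the right of lens 2 — a virtual object — so d_o2 = −5.500 cm.
Lens 2: 1/d_i2 = 1/f₂ − 1/d_o2 = 1/(16.3) − 1/(-5.500) = 0.2432, so d_i2 = 4.11 cm.
The final image is real, 4.11 cm to the right of lens 2 (overall magnification ≈ -0.14).

4.11 cm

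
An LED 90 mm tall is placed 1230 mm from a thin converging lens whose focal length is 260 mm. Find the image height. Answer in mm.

1/d_i = 1/f − 1/d_o = 1/(260.0) − 1/(1230) = 0.003033, so d_i = 329.7 mm.
m = −d_i/d_o = -0.2680.
|h_i| = |m|·h_o = 0.2680 × 90 = 24.1 mm. The image is real, inverted and reduced, on the far side of the lens.

24.1 mm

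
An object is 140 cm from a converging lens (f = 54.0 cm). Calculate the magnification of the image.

1/d_i = 1/f − 1/d_o = 1/(54.00) − 1/(140) = 0.01138, so d_i = 87.91 cm.
m = −d_i/d_o = −(87.91)/(140) = -0.628.
The image is real, inverted and reduced, on the far side of the lens.

m = -0.628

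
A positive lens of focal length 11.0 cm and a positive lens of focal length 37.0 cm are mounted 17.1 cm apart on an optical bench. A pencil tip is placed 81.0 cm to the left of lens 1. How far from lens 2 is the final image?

Lens 1: 1/d_i1 = 1/f₁ − 1/d_o1 = 1/(11.0) − 1/(81.0) = 0.07856, so d_i1 = 12.73 cm.
The intermediate image is 12.73 cm to the right of lens 1, which is 17.1 − (12.73) = 4.370 cm to the left of lens 2, so d_o2 = +4.370 cm.
Lens 2: 1/d_i2 = 1/f₂ − 1/d_o2 = 1/(37.0) − 1/(4.370) = -0.2018, so d_i2 = -4.96 cm.
The final image is virtual, 4.96 cm to the left of lens 2 (overall magnification ≈ -0.18).

4.96 cm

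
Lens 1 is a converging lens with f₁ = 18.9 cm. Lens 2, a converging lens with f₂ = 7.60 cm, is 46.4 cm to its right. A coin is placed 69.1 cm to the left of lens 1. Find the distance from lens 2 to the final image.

12.1 cm

Lens 1: 1/d_i1 = 1/f₁ − 1/d_o1 = 1/(18.9) − 1/(69.1) = 0.03844, so d_i1 = 26.02 cm.
The intermediate image is 26.02 cm to the right of lens 1, which is 46.4 − (26.02) = 20.38 cm to the left of lens 2, so d_o2 = +20.38 cm.
Lens 2: 1/d_i2 = 1/f₂ − 1/d_o2 = 1/(7.60) − 1/(20.38) = 0.08251, so d_i2 = 12.1 cm.
The final image is real, 12.1 cm to the right of lens 2 (overall magnification ≈ 0.22).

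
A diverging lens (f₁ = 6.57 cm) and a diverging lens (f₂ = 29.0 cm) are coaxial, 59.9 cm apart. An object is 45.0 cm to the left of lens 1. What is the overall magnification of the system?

f₁ = −6.57 cm (diverging).
Lens 1: 1/d_i1 = 1/(-6.57) − 1/(45.0) = -0.1744, so d_i1 = -5.733 cm; m₁ = −d_i1/d_o1 = +0.1274.
d_o2 = 59.9 − (-5.733) = 65.63 cm.
f₂ = −29.0 cm (diverging).
Lens 2: 1/d_i2 = 1/(-29.0) − 1/(65.63) = -0.04972, so d_i2 = -20.11 cm; m₂ = −d_i2/d_o2 = +0.3065.
m = m₁·m₂ = (+0.1274)(+0.3065) = +0.0390.

m = +0.0390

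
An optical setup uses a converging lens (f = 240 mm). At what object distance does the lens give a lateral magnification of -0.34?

m = −d_i/d_o ⇒ d_i = −m·d_o.
1/f = 1/d_o + 1/d_i = 1/d_o − 1/(m·d_o) = (1 − 1/m)/d_o, so d_o = f(1 − 1/m) = (240.0)(1 − 1/(-0.34)) = 946 mm.

946 mm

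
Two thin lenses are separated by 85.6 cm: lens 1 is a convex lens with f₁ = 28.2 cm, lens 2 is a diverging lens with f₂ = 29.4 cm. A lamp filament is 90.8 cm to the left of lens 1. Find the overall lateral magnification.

Lens 1: 1/d_i1 = 1/(28.2) − 1/(90.8) = 0.02445, so d_i1 = 40.90 cm; m₁ = −d_i1/d_o1 = -0.4504.
d_o2 = 85.6 − (40.90) = 44.70 cm.
f₂ = −29.4 cm (diverging).
Lens 2: 1/d_i2 = 1/(-29.4) − 1/(44.70) = -0.05638, so d_i2 = -17.74 cm; m₂ = −d_i2/d_o2 = +0.3968.
m = m₁·m₂ = (-0.4504)(+0.3968) = -0.179.

m = -0.179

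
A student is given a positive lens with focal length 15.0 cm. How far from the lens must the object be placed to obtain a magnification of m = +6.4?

m = −d_i/d_o ⇒ d_i = −m·d_o.
1/f = 1/d_o + 1/d_i = 1/d_o − 1/(m·d_o) = (1 − 1/m)/d_o, so d_o = f(1 − 1/m) = (15.00)(1 − 1/(+6.4)) = 12.7 cm.

12.7 cm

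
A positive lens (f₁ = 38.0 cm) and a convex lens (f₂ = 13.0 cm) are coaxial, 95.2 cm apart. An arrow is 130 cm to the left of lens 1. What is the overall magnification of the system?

m = +0.188

Lens 1: 1/d_i1 = 1/(38.0) − 1/(130) = 0.01862, so d_i1 = 53.70 cm; m₁ = −d_i1/d_o1 = -0.4131.
d_o2 = 95.2 − (53.70) = 41.50 cm.
Lens 2: 1/d_i2 = 1/(13.0) − 1/(41.50) = 0.05283, so d_i2 = 18.93 cm; m₂ = −d_i2/d_o2 = -0.4561.
m = m₁·m₂ = (-0.4131)(-0.4561) = +0.188.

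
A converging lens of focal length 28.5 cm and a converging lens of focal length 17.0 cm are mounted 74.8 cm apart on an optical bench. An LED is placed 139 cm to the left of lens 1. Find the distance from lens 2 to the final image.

Lens 1: 1/d_i1 = 1/f₁ − 1/d_o1 = 1/(28.5) − 1/(139) = 0.02789, so d_i1 = 35.85 cm.
The intermediate image is 35.85 cm to the right of lens 1, which is 74.8 − (35.85) = 38.95 cm to the left of lens 2, so d_o2 = +38.95 cm.
Lens 2: 1/d_i2 = 1/f₂ − 1/d_o2 = 1/(17.0) − 1/(38.95) = 0.03315, so d_i2 = 30.2 cm.
The final image is real, 30.2 cm to the right of lens 2 (overall magnification ≈ 0.20).

30.2 cm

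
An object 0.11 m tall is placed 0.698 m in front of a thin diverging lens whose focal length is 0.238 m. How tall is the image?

0.0280 m

For a diverging lens, f = -0.238 m.
1/d_i = 1/f − 1/d_o = 1/(-0.2380) − 1/(0.698) = -5.634, so d_i = -0.1775 m.
m = −d_i/d_o = +0.2543.
|h_i| = |m|·h_o = 0.2543 × 0.11 = 0.0280 m. The image is virtual, upright and reduced, on the same side as the object.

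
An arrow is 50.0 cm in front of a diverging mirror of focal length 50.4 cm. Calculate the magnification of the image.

For a diverging mirror, f = -50.4 cm.
1/d_i = 1/f − 1/d_o = 1/(-50.40) − 1/(50.0) = -0.03984, so d_i = -25.10 cm.
m = −d_i/d_o = −(-25.10)/(50.0) = +0.502.
The image is virtual, upright and reduced, behind the mirror.

m = +0.502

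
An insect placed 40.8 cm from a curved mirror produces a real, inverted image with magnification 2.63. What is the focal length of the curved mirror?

f = 29.6 cm (concave)

m = −d_i/d_o ⇒ d_i = −m·d_o = −(-2.63)·(40.8) = 107.3 cm.
1/f = 1/d_o + 1/d_i = 1/(40.8) + 1/(107.3) = 0.03383, so f = 29.6 cm.
Since f is positive, the curved mirror is concave.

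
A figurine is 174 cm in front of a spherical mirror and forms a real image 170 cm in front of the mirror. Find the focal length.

f = 86.0 cm (concave)

Real image ⇒ d_i = +170 cm.
1/f = 1/d_o + 1/d_i = 1/(174) + 1/(170) = 0.01163, so f = 86.0 cm.
Since f is positive, the spherical mirror is concave.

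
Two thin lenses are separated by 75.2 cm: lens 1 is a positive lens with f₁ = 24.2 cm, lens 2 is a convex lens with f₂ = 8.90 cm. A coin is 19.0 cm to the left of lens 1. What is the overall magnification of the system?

Lens 1: 1/d_i1 = 1/(24.2) − 1/(19.0) = -0.01131, so d_i1 = -88.42 cm; m₁ = −d_i1/d_o1 = +4.654.
d_o2 = 75.2 − (-88.42) = 163.6 cm.
Lens 2: 1/d_i2 = 1/(8.90) − 1/(163.6) = 0.1062, so d_i2 = 9.412 cm; m₂ = −d_i2/d_o2 = -0.05753.
m = m₁·m₂ = (+4.654)(-0.05753) = -0.268.

m = -0.268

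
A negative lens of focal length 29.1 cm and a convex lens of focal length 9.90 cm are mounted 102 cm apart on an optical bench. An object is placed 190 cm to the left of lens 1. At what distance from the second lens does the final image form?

10.7 cm

Lens 1 is diverging, so f₁ = −29.1 cm.
Lens 1: 1/d_i1 = 1/f₁ − 1/d_o1 = 1/(-29.1) − 1/(190) = -0.03963, so d_i1 = -25.24 cm.
The intermediate image is 25.24 cm to the left of lens 1 (virtual), which is 102 − (-25.24) = 127.2 cm to the left of lens 2, so d_o2 = +127.2 cm.
Lens 2: 1/d_i2 = 1/f₂ − 1/d_o2 = 1/(9.90) − 1/(127.2) = 0.09315, so d_i2 = 10.7 cm.
The final image is real, 10.7 cm to the right of lens 2 (overall magnification ≈ -0.011).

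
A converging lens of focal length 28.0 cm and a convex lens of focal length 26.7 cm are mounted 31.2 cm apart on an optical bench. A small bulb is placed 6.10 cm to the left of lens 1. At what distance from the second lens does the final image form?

Lens 1: 1/d_i1 = 1/f₁ − 1/d_o1 = 1/(28.0) − 1/(6.10) = -0.1282, so d_i1 = -7.799 cm.
The intermediate image is 7.799 cm to the left of lens 1 (virtual), which is 31.2 − (-7.799) = 39.00 cm to the left of lens 2, so d_o2 = +39.00 cm.
Lens 2: 1/d_i2 = 1/f₂ − 1/d_o2 = 1/(26.7) − 1/(39.00) = 0.01181, so d_i2 = 84.7 cm.
The final image is real, 84.7 cm to the right of lens 2 (overall magnification ≈ -2.8).

84.7 cm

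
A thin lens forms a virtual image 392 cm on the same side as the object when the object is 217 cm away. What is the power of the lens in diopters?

Virtual image ⇒ d_i = −392 cm.
1/f = 1/d_o + 1/d_i = 1/(217) + 1/(-392) = 0.002057 cm⁻¹.
f = 486.1 cm = 4.861 m, so P = 1/f = +0.206 D.

P = +0.206 D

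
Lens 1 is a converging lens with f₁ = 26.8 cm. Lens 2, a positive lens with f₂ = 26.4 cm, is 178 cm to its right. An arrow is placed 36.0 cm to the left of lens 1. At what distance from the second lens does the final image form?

Lens 1: 1/d_i1 = 1/f₁ − 1/d_o1 = 1/(26.8) − 1/(36.0) = 0.009536, so d_i1 = 104.9 cm.
The intermediate image is 104.9 cm to the right of lens 1, which is 178 − (104.9) = 73.10 cm to the left of lens 2, so d_o2 = +73.10 cm.
Lens 2: 1/d_i2 = 1/f₂ − 1/d_o2 = 1/(26.4) − 1/(73.10) = 0.02420, so d_i2 = 41.3 cm.
The final image is real, 41.3 cm to the right of lens 2 (overall magnification ≈ 1.6).

41.3 cm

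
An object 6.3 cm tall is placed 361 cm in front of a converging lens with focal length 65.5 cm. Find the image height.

1/d_i = 1/f − 1/d_o = 1/(65.50) − 1/(361) = 0.01250, so d_i = 80.02 cm.
m = −d_i/d_o = -0.2217.
|h_i| = |m|·h_o = 0.2217 × 6.3 = 1.40 cm. The image is real, inverted and reduced, on the far side of the lens.

1.40 cm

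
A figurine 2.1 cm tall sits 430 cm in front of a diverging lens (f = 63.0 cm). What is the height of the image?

0.268 cm

For a diverging lens, f = -63.0 cm.
1/d_i = 1/f − 1/d_o = 1/(-63.00) − 1/(430) = -0.01820, so d_i = -54.95 cm.
m = −d_i/d_o = +0.1278.
|h_i| = |m|·h_o = 0.1278 × 2.1 = 0.268 cm. The image is virtual, upright and reduced, on the same side as the object.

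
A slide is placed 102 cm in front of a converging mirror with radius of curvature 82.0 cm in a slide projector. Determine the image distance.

f = R/2 = 82.0/2 = 41.00 cm.
Mirror equation: 1/v = 1/f − 1/u = 1/(41.00) − 1/(102) = 0.02439 − 0.009804 = 0.01459, so v = 68.6 cm.
The image is real, inverted and reduced, in front of the mirror.

68.6 cm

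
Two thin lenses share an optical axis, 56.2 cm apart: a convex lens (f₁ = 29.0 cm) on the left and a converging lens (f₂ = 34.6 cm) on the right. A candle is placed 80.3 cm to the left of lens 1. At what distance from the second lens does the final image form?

Lens 1: 1/d_i1 = 1/f₁ − 1/d_o1 = 1/(29.0) − 1/(80.3) = 0.02203, so d_i1 = 45.39 cm.
The intermediate image is 45.39 cm to the right of lens 1, which is 56.2 − (45.39) = 10.81 cm to the left of lens 2, so d_o2 = +10.81 cm.
Lens 2: 1/d_i2 = 1/f₂ − 1/d_o2 = 1/(34.6) − 1/(10.81) = -0.06361, so d_i2 = -15.7 cm.
The final image is virtual, 15.7 cm to the left of lens 2 (overall magnification ≈ -0.82).

15.7 cm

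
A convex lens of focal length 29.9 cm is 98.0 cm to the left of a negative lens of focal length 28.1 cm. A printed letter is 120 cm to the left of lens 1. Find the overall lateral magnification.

m = -0.108

Lens 1: 1/d_i1 = 1/(29.9) − 1/(120) = 0.02511, so d_i1 = 39.82 cm; m₁ = −d_i1/d_o1 = -0.3318.
d_o2 = 98.0 − (39.82) = 58.18 cm.
f₂ = −28.1 cm (diverging).
Lens 2: 1/d_i2 = 1/(-28.1) − 1/(58.18) = -0.05278, so d_i2 = -18.95 cm; m₂ = −d_i2/d_o2 = +0.3257.
m = m₁·m₂ = (-0.3318)(+0.3257) = -0.108.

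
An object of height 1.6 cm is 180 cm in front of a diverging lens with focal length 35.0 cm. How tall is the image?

For a diverging lens, f = -35.0 cm.
1/d_i = 1/f − 1/d_o = 1/(-35.00) − 1/(180) = -0.03413, so d_i = -29.30 cm.
m = −d_i/d_o = +0.1628.
|h_i| = |m|·h_o = 0.1628 × 1.6 = 0.260 cm. The image is virtual, upright and reduced, on the same side as the object.

0.260 cm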